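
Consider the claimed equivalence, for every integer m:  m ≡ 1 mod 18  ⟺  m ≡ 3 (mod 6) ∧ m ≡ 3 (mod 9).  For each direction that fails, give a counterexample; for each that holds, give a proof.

(⇒) fails and (⇐) fails.

[⇒] This fails: m = 1 gives 1 ≡ 1 (mod 18) but 1 ≡ 1 (mod 6), so the conjunction on the right does not hold.

[⇐] This fails: m = 3 satisfies both congruences on the right (3 ≡ 3 mod 6 and 3 ≡ 3 mod 9) yet 3 ≡ 3 (mod 18), not 1.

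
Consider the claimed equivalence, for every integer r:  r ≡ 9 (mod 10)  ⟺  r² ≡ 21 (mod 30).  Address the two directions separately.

(⇒) This fails: take r = 19. Then 19 ≡ 9 (mod 10), but 19² = 361 ≡ 1 (mod 30), not 21.

(⇐) This fails: take r = 21. Then 21² = 441 ≡ 21 (mod 30), yet 21 ≡ 1 (mod 10), not 9.

Neither direction holds.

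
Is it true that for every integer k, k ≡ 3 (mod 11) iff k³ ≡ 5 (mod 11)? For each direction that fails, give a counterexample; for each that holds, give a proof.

Forward direction. Suppose k ≡ 3 (mod 11). Write k = 11j + 3. Then (11j + 3)³ = 1331j³ + 1089j² + 297j + 27 = 11(121j³ + 99j² + 27j + 2) + 5, so k³ ≡ 5 (mod 11).

Converse. For the converse, argue contrapositively. If k ≢ 3 (mod 11), then k is congruent to one of 0, 1, 2, 4, 5, 6, 7, 8, 9, 10 modulo 11, and these give k³ ≡ 0, 1, 8, 9, 4, 7, 2, 6, 3, 10 respectively — never 5.

The biconditional holds.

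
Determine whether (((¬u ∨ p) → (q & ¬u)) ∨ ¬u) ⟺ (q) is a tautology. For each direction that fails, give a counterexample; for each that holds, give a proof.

Both directions fail.

(⇒) This fails. Under q = F, u = F, p = F, the left side is true but the right side is false.

(⇐) This fails. Under q = T, u = T, p = T, the left side is false but the right side is true.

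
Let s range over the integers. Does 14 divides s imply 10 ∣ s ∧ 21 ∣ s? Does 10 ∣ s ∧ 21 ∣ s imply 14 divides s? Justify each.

(⇒) fails; (⇐) holds.

(⟹) This fails: take s = 14. Certainly 14 ∣ 14, but 10 ∤ 14.

(⟸) Suppose 10 ∣ s and 21 ∣ s. Any common multiple of 10 and 21 is a multiple of their lcm; here gcd(10, 21) = 1, so lcm(10, 21) = 10·21 = 210, so 210 ∣ s. Since 14 ∣ 210, it follows that 14 ∣ s.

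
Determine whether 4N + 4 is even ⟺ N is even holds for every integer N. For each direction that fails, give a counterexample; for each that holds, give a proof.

(⇒) fails; (⇐) holds.

(→) This fails: take N = 7. Then 4N + 4 = 32, which is even, yet N = 7 is odd, not even.

(←) Suppose N is even. Since 4 is even, 4N is even for every N, so 4N + 4 has the same parity as 4, which is even. Hence 4N + 4 is even.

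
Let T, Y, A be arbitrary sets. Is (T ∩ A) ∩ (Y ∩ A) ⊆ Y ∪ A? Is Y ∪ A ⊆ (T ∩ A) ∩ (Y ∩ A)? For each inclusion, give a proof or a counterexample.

Forward inclusion. Let x ∈ (T ∩ A) ∩ (Y ∩ A). Then x ∈ T ∩ Y ∩ A, from which x ∈ Y ∪ A.

Reverse inclusion. This inclusion fails. Take T = ∅, Y = {1}, A = ∅; then 1 ∈ Y ∪ A but 1 ∉ (T ∩ A) ∩ (Y ∩ A).

The sets are not equal: only the forward inclusion holds.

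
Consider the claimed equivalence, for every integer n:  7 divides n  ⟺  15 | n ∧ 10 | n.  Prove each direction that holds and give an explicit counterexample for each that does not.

Neither direction holds.

(⇒) This fails: take n = 7. Certainly 7 ∣ 7, but 15 ∤ 7.

(⇐) This fails: take n = 30. Both 15 ∣ 30 and 10 ∣ 30, yet 30 is not a multiple of 7 (since 30 = 4·7 + 2), so 7 ∤ 30.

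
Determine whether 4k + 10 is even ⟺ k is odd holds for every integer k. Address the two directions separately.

The forward direction fails; the converse holds.

(⇒) This fails: take k = 0. Then 4k + 10 = 10, which is even, yet k = 0 is even, not odd.

(⇐) Suppose k is odd. Since 4 is even, 4k is even for every k, so 4k + 10 has the same parity as 10, which is even. Hence 4k + 10 is even.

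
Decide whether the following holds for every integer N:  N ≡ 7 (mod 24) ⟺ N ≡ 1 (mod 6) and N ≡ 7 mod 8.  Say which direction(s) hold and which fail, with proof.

(⟸) If N ≡ 1 (mod 6) and N ≡ 7 (mod 8), then by the Chinese remainder theorem N ≡ 7 (mod 24). This is exactly N ≡ 7 (mod 24).

(⟹) Suppose N ≡ 7 (mod 24); write N = 24j + 7. Since 6 ∣ 24, reducing mod 6 gives N ≡ 7 ≡ 1 (mod 6); since 8 ∣ 24, reducing mod 8 gives N ≡ 7 (mod 8).

Both implications hold.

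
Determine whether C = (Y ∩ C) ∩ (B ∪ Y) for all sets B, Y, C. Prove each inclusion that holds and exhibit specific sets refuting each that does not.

Only the reverse inclusion holds.

Reverse inclusion. Let x ∈ (Y ∩ C) ∩ (B ∪ Y). Then either x ∈ Y ∩ C and x ∉ B; or x ∈ B ∩ Y ∩ C. In each case x ∈ C, so (Y ∩ C) ∩ (B ∪ Y) ⊆ C.

Forward inclusion. This inclusion fails. Take B = ∅, Y = ∅, C = {1}; then 1 ∈ C but 1 ∉ (Y ∩ C) ∩ (B ∪ Y).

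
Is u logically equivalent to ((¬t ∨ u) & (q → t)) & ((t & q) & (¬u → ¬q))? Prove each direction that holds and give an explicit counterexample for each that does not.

(⇒) fails; (⇐) holds.

(⇐) Assume the antecedent. If t is true, the antecedent forces (t = T, q = T, u = T), and u holds there. If t is false, the antecedent cannot hold. Either way u holds.

(⇒) This fails. Under t = F, q = F, u = T, the left side is true but the right side is false.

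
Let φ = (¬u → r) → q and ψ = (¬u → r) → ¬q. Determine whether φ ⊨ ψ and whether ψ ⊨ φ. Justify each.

(⟹) This fails. Under u = T, r = F, q = T, the left side is true but the right side is false.

(⟸) This fails. Under u = T, r = F, q = F, the left side is false but the right side is true.

Both directions fail.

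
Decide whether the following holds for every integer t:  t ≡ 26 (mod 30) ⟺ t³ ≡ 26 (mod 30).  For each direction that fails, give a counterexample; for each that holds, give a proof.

(⇐) Suppose t³ ≡ 26 (mod 30). The only residue r in {0, …, 29} with r³ ≡ 26 (mod 30) is r = 26, so t ≡ 26 (mod 30).

(⇒) Suppose t ≡ 26 (mod 30). Write t = 30j + 26. Then (30j + 26)³ = 27000j³ + 70200j² + 60840j + 17576 = 30(900j³ + 2340j² + 2028j + 585) + 26, so t³ ≡ 26 (mod 30).

Both implications hold.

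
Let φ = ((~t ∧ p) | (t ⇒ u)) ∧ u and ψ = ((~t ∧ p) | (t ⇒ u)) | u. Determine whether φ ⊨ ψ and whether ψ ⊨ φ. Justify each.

Only the forward implication holds.

[⇐] This fails. Under p = F, t = F, u = F, the left side is false but the right side is true.

[⇒] Assume the antecedent. If p is true, the antecedent forces (p = T, t = F, u = T) or (p = T, t = T, u = T), and ((~t ∧ p) | (t ⇒ u)) | u holds there. If p is false, the antecedent forces (p = F, t = F, u = T) or (p = F, t = T, u = T), and ((~t ∧ p) | (t ⇒ u)) | u holds there. Either way ((~t ∧ p) | (t ⇒ u)) | u holds.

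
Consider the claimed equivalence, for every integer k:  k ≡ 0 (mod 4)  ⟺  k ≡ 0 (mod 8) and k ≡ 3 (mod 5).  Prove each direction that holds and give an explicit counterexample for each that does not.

(⟸) If k ≡ 0 (mod 8) and k ≡ 3 (mod 5), then by the Chinese remainder theorem k ≡ 8 (mod 40). Since 8 ≡ 0 (mod 4) and 4 ∣ 40, we get k ≡ 0 (mod 4).

(⟹) This fails: k = 0 gives 0 ≡ 0 (mod 4) but 0 ≡ 0 (mod 5), so the conjunction on the right does not hold.

Only the reverse direction holds.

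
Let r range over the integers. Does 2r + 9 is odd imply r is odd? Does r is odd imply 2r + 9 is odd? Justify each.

(⇐) Suppose r is odd. Since 2 is even, 2r is even for every r, so 2r + 9 has the same parity as 9, which is odd. Hence 2r + 9 is odd.

(⇒) This fails: take r = 6. Then 2r + 9 = 21, which is odd, yet r = 6 is even, not odd.

Only the converse holds.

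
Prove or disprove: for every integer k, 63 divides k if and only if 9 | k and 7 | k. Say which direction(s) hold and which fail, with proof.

(⟸) Suppose 9 ∣ k and 7 ∣ k. Any common multiple of 9 and 7 is a multiple of their lcm; here gcd(9, 7) = 1, so lcm(9, 7) = 9·7 = 63, so 63 ∣ k.

(⟹) If 63 ∣ k, write k = 63q. Since 63 = 7·9, k = 9·(7q), so 9 ∣ k; and since 63 = 9·7, k = 7·(9q), so 7 ∣ k.

Both directions hold.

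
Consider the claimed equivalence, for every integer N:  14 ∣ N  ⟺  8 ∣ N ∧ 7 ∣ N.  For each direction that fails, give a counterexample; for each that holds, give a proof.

Not equivalent: only (⇐) holds.

[⇒] This fails: take N = 14. Certainly 14 ∣ 14, but 8 ∤ 14.

[⇐] Suppose 8 ∣ N and 7 ∣ N. Any common multiple of 8 and 7 is a multiple of their lcm; here gcd(8, 7) = 1, so lcm(8, 7) = 8·7 = 56, so 56 ∣ N. Since 14 ∣ 56, it follows that 14 ∣ N.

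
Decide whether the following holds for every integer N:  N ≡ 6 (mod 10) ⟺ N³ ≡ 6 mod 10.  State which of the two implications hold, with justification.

[⇐] For the converse, argue contrapositively. If N ≢ 6 (mod 10), then N is congruent to one of 0, 1, 2, 3, 4, 5, 7, 8, 9 modulo 10, and these give N³ ≡ 0, 1, 8, 7, 4, 5, 3, 2, 9 respectively — never 6.

[⇒] Suppose N ≡ 6 (mod 10). Write N = 10j + 6. Then (10j + 6)³ = 1000j³ + 1800j² + 1080j + 216 = 10(100j³ + 180j² + 108j + 21) + 6, so N³ ≡ 6 (mod 10).

Both directions hold.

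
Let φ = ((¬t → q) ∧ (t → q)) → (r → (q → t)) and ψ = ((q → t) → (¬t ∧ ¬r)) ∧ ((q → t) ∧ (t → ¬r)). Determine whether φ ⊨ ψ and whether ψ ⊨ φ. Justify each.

(⇒) fails; (⇐) holds.

(⟸) Assume the antecedent. If q is true, the antecedent cannot hold. If q is false, the consequent reduces to true regardless of the other variables. Either way the consequent holds.

(⟹) This fails. Under q = T, r = F, t = F, the left side is true but the right side is false.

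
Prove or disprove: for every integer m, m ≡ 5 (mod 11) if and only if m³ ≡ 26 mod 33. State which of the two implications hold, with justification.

Not equivalent: only (⇐) holds.

(⇒) This fails: take m = 16. Then 16 ≡ 5 (mod 11), but 16³ = 4096 ≡ 4 (mod 33), not 26.

(⇐) Conversely, the residues r modulo 33 with r³ ≡ 26 (mod 33) are exactly {5}, and each is ≡ 5 (mod 11).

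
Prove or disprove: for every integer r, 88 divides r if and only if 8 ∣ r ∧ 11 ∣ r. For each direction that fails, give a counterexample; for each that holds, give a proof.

Both directions hold; the statement is true.

[⇐] Suppose 8 ∣ r and 11 ∣ r. Any common multiple of 8 and 11 is a multiple of their lcm; here gcd(8, 11) = 1, so lcm(8, 11) = 8·11 = 88, so 88 ∣ r.

[⇒] If 88 ∣ r, write r = 88q. Since 88 = 11·8, r = 8·(11q), so 8 ∣ r; and since 88 = 8·11, r = 11·(8q), so 11 ∣ r.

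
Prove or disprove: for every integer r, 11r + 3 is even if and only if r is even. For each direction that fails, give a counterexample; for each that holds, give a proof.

Neither direction holds.

(→) This fails: r = 1 gives 11r + 3 = 14, which is even, but 1 is odd, not even.

(←) This also fails: r = 0 is even, but 11r + 3 = 3 is odd, not even.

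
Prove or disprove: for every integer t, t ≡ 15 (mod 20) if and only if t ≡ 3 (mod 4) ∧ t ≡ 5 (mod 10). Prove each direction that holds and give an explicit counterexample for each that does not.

Equivalent; both directions hold.

(→) Suppose t ≡ 15 (mod 20); write t = 20j + 15. Since 4 ∣ 20, reducing mod 4 gives t ≡ 15 ≡ 3 (mod 4); since 10 ∣ 20, reducing mod 10 gives t ≡ 15 ≡ 5 (mod 10).

(←) Conversely, if t ≡ 3 (mod 4) and t ≡ 5 (mod 10), then by the Chinese remainder theorem t ≡ 15 (mod 20). This is exactly t ≡ 15 (mod 20).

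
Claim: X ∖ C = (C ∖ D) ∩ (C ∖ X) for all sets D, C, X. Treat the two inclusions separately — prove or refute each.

Both inclusions fail.

(⟹) This inclusion fails. Take D = ∅, C = ∅, X = {1}; then 1 ∈ X ∖ C but 1 ∉ (C ∖ D) ∩ (C ∖ X).

(⟸) This inclusion fails. Take D = ∅, C = {1}, X = ∅; then 1 ∈ (C ∖ D) ∩ (C ∖ X) but 1 ∉ X ∖ C.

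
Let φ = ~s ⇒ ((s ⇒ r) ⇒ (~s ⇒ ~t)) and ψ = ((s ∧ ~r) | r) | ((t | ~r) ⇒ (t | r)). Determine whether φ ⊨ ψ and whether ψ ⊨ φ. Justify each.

Neither direction holds.

(⇒) This fails. Under r = F, s = F, t = F, the left side is true but the right side is false.

(⇐) This fails. Under r = F, s = F, t = T, the left side is false but the right side is true.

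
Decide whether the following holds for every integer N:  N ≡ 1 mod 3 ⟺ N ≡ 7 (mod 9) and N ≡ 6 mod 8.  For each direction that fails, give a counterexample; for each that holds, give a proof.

(⇒) fails; (⇐) holds.

(⟹) This fails: N = 1 gives 1 ≡ 1 (mod 3) but 1 ≡ 1 (mod 9), so the conjunction on the right does not hold.

(⟸) Conversely, if N ≡ 7 (mod 9) and N ≡ 6 (mod 8), then by the Chinese remainder theorem N ≡ 70 (mod 72). Since 70 ≡ 1 (mod 3) and 3 ∣ 72, we get N ≡ 1 (mod 3).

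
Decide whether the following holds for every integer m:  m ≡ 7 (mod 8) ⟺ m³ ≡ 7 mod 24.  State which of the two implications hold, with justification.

(⟸) The residues r modulo 24 with r³ ≡ 7 (mod 24) are exactly {7}, and each is ≡ 7 (mod 8).

(⟹) This fails: take m = 15. Then 15 ≡ 7 (mod 8), but 15³ = 3375 ≡ 15 (mod 24), not 7.

The forward direction fails; the converse holds.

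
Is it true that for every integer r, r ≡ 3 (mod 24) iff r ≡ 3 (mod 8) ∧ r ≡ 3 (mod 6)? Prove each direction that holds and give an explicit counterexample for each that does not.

(⟹) Suppose r ≡ 3 (mod 24); write r = 24j + 3. Since 8 ∣ 24, reducing mod 8 gives r ≡ 3 (mod 8); since 6 ∣ 24, reducing mod 6 gives r ≡ 3 (mod 6).

(⟸) Conversely, if r ≡ 3 (mod 8) and r ≡ 3 (mod 6), then by the Chinese remainder theorem r ≡ 3 (mod 24). This is exactly r ≡ 3 (mod 24).

Both implications hold.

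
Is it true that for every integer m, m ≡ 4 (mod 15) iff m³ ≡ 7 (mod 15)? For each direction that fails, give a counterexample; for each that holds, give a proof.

Neither implication holds.

Forward direction. This fails: take m = 4. Then 4 ≡ 4 (mod 15), but 4³ = 64 ≡ 4 (mod 15), not 7.

Converse. This fails: take m = 13. Then 13³ = 2197 ≡ 7 (mod 15), yet 13 ≡ 13 (mod 15), not 4.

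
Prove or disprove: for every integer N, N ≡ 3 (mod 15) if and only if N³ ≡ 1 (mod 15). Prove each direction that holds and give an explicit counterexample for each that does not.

Both directions fail.

(⟹) This fails: take N = 3. Then 3 ≡ 3 (mod 15), but 3³ = 27 ≡ 12 (mod 15), not 1.

(⟸) This fails: take N = 1. Then 1³ = 1 ≡ 1 (mod 15), yet 1 ≡ 1 (mod 15), not 3.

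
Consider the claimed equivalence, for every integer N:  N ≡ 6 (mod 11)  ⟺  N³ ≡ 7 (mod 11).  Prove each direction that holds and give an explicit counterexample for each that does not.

Both implications hold.

(→) Suppose N ≡ 6 (mod 11). Write N = 11j + 6. Then (11j + 6)³ = 1331j³ + 2178j² + 1188j + 216 = 11(121j³ + 198j² + 108j + 19) + 7, so N³ ≡ 7 (mod 11).

(←) Conversely, suppose N³ ≡ 7 (mod 11). The only residue r in {0, …, 10} with r³ ≡ 7 (mod 11) is r = 6, so N ≡ 6 (mod 11).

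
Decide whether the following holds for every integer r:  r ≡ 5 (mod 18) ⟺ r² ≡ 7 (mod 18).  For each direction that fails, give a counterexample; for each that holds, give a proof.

(→) Suppose r ≡ 5 (mod 18). Write r = 18j + 5. Then (18j + 5)² = 324j² + 180j + 25 = 18(18j² + 10j + 1) + 7, so r² ≡ 7 (mod 18).

(←) This fails: take r = 13. Then 13² = 169 ≡ 7 (mod 18), yet 13 ≡ 13 (mod 18), not 5.

(⇒) holds; (⇐) fails.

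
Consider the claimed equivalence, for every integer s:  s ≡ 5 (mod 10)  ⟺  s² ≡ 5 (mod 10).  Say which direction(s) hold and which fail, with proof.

Equivalent; both directions hold.

(→) Suppose s ≡ 5 (mod 10). Write s = 10j + 5. Then (10j + 5)² = 100j² + 100j + 25 = 10(10j² + 10j + 2) + 5, so s² ≡ 5 (mod 10).

(←) For the converse, argue contrapositively. If s ≢ 5 (mod 10), then s is congruent to one of 0, 1, 2, 3, 4, 6, 7, 8, 9 modulo 10, and these give s² ≡ 0, 1, 4, 9, 6, 6, 9, 4, 1 respectively — never 5.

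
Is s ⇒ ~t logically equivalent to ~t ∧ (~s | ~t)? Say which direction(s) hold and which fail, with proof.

(⟹) This fails. Under s = F, t = T, the left side is true but the right side is false.

(⟸) Assume the antecedent. If s is true, the antecedent forces (s = T, t = F), and s ⇒ ~t holds there. If s is false, s ⇒ ~t reduces to true regardless of the other variables. Either way s ⇒ ~t holds.

Only the reverse direction holds.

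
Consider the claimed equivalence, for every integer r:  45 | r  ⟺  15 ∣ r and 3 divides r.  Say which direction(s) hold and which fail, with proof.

(→) If 45 ∣ r, write r = 45q. Since 45 = 3·15, r = 15·(3q), so 15 ∣ r; and since 45 = 15·3, r = 3·(15q), so 3 ∣ r.

(←) This fails: take r = 15. Both 15 ∣ 15 and 3 ∣ 15, yet 15 is not a multiple of 45 (since 15 = 0·45 + 15), so 45 ∤ 15.

The forward direction holds; the converse fails.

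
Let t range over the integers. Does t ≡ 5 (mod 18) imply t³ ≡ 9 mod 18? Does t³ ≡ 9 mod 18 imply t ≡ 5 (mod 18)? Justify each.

[⇒] This fails: take t = 5. Then 5 ≡ 5 (mod 18), but 5³ = 125 ≡ 17 (mod 18), not 9.

[⇐] This fails: take t = 3. Then 3³ = 27 ≡ 9 (mod 18), yet 3 ≡ 3 (mod 18), not 5.

Neither implication holds.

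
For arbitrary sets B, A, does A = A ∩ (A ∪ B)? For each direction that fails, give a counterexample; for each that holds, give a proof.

Both inclusions hold; the sets are equal.

(⟹) Let x ∈ A. Then either x ∈ A and x ∉ B; or x ∈ B ∩ A. In each case x ∈ A ∩ (A ∪ B), so A ⊆ A ∩ (A ∪ B).

(⟸) Let x ∈ A ∩ (A ∪ B). Then either x ∈ A and x ∉ B; or x ∈ B ∩ A. In each case x ∈ A, so A ∩ (A ∪ B) ⊆ A.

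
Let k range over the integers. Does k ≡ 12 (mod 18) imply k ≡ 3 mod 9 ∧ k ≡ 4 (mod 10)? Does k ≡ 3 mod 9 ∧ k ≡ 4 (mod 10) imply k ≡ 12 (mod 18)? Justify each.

(⇒) This fails: k = 66 gives 66 ≡ 12 (mod 18) but 66 ≡ 6 (mod 10), so the conjunction on the right does not hold.

(⇐) Conversely, if k ≡ 3 (mod 9) and k ≡ 4 (mod 10), then by the Chinese remainder theorem k ≡ 84 (mod 90). Since 84 ≡ 12 (mod 18) and 18 ∣ 90, we get k ≡ 12 (mod 18).

The forward direction fails; the converse holds.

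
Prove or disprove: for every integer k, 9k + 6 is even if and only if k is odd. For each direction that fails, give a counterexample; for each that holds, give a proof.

Neither direction holds.

Forward direction. This fails: k = 4 gives 9k + 6 = 42, which is even, but 4 is even, not odd.

Converse. This also fails: k = 1 is odd, but 9k + 6 = 15 is odd, not even.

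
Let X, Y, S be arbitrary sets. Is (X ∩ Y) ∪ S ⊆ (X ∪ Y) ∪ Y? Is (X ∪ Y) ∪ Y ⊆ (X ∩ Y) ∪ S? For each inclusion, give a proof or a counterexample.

Forward inclusion. This inclusion fails. Take X = ∅, Y = ∅, S = {1}; then 1 ∈ (X ∩ Y) ∪ S but 1 ∉ (X ∪ Y) ∪ Y.

Reverse inclusion. This inclusion fails. Take X = {1}, Y = ∅, S = ∅; then 1 ∈ (X ∪ Y) ∪ Y but 1 ∉ (X ∩ Y) ∪ S.

(⊆) fails and (⊇) fails.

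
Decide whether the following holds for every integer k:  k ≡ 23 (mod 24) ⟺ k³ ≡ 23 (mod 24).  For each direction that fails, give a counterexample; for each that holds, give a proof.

Both directions hold; the statement is true.

(→) Suppose k ≡ 23 (mod 24). Write k = 24j + 23. Then (24j + 23)³ = 13824j³ + 39744j² + 38088j + 12167 = 24(576j³ + 1656j² + 1587j + 506) + 23, so k³ ≡ 23 (mod 24).

(←) Conversely, suppose k³ ≡ 23 (mod 24). The only residue r in {0, …, 23} with r³ ≡ 23 (mod 24) is r = 23, so k ≡ 23 (mod 24).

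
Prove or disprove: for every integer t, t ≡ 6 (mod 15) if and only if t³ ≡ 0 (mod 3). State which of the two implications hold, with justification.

[⇐] This fails: take t = 0. Then 0³ = 0 ≡ 0 (mod 3), yet 0 ≡ 0 (mod 15), not 6.

[⇒] Suppose t ≡ 6 (mod 15). Then t³ ≡ 6³ = 216 (mod 15), and since 3 ∣ 15, also t³ ≡ 0 (mod 3).

Not equivalent: only (⇒) holds.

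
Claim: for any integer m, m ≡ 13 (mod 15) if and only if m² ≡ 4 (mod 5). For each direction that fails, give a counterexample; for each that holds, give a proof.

Only the forward implication holds.

[⇐] This fails: take m = 2. Then 2² = 4 ≡ 4 (mod 5), yet 2 ≡ 2 (mod 15), not 13.

[⇒] Suppose m ≡ 13 (mod 15). Then m² ≡ 13² = 169 (mod 15), and since 5 ∣ 15, also m² ≡ 4 (mod 5).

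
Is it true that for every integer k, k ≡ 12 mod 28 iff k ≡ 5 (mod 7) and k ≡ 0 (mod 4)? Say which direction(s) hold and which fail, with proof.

(⟹) Suppose k ≡ 12 (mod 28); write k = 28j + 12. Since 7 ∣ 28, reducing mod 7 gives k ≡ 12 ≡ 5 (mod 7); since 4 ∣ 28, reducing mod 4 gives k ≡ 12 ≡ 0 (mod 4).

(⟸) Conversely, if k ≡ 5 (mod 7) and k ≡ 0 (mod 4), then by the Chinese remainder theorem k ≡ 12 (mod 28). This is exactly k ≡ 12 (mod 28).

Equivalent; both directions hold.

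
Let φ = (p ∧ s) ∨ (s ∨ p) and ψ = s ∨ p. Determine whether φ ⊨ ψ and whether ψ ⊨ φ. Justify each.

[⇒] Assume the antecedent. If s is true, s ∨ p reduces to true regardless of the other variables. If s is false, the antecedent forces (s = F, p = T), and s ∨ p holds there. Either way s ∨ p holds.

[⇐] Assume the antecedent. If s is true, (p ∧ s) ∨ (s ∨ p) reduces to true regardless of the other variables. If s is false, the antecedent forces (s = F, p = T), and (p ∧ s) ∨ (s ∨ p) holds there. Either way (p ∧ s) ∨ (s ∨ p) holds.

Equivalent; both directions hold.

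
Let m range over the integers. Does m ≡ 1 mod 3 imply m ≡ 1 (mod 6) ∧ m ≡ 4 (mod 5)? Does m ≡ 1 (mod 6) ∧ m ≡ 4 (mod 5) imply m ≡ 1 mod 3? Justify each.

The forward direction fails; the converse holds.

(⟸) If m ≡ 1 (mod 6) and m ≡ 4 (mod 5), then by the Chinese remainder theorem m ≡ 19 (mod 30). Since 19 ≡ 1 (mod 3) and 3 ∣ 30, we get m ≡ 1 (mod 3).

(⟹) This fails: m = 1 gives 1 ≡ 1 (mod 3) but 1 ≡ 1 (mod 5), so the conjunction on the right does not hold.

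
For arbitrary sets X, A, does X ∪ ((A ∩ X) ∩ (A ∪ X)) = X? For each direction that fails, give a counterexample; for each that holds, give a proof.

Reverse inclusion. Let x ∈ X. Then either x ∈ X and x ∉ A; or x ∈ X ∩ A. In each case x ∈ X ∪ ((A ∩ X) ∩ (A ∪ X)), so X ⊆ X ∪ ((A ∩ X) ∩ (A ∪ X)).

Forward inclusion. Let x ∈ X ∪ ((A ∩ X) ∩ (A ∪ X)). Then either x ∈ X and x ∉ A; or x ∈ X ∩ A. In each case x ∈ X, so X ∪ ((A ∩ X) ∩ (A ∪ X)) ⊆ X.

Both inclusions hold.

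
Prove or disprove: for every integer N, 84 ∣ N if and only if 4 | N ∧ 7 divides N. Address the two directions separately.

(⇒) If 84 ∣ N, write N = 84q. Since 84 = 21·4, N = 4·(21q), so 4 ∣ N; and since 84 = 12·7, N = 7·(12q), so 7 ∣ N.

(⇐) This fails: take N = 28. Both 4 ∣ 28 and 7 ∣ 28, yet 28 is not a multiple of 84 (since 28 = 0·84 + 28), so 84 ∤ 28.

Only the forward implication holds.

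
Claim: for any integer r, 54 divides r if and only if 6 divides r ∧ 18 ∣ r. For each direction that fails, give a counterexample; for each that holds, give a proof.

[⇒] If 54 ∣ r, write r = 54q. Since 54 = 9·6, r = 6·(9q), so 6 ∣ r; and since 54 = 3·18, r = 18·(3q), so 18 ∣ r.

[⇐] This fails: take r = 18. Both 6 ∣ 18 and 18 ∣ 18, yet 18 is not a multiple of 54 (since 18 = 0·54 + 18), so 54 ∤ 18.

Not equivalent: only (⇒) holds.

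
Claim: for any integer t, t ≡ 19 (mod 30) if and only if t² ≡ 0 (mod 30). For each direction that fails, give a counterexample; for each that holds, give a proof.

Both directions fail.

Forward direction. This fails: take t = 19. Then 19 ≡ 19 (mod 30), but 19² = 361 ≡ 1 (mod 30), not 0.

Converse. This fails: take t = 0. Then 0² = 0 ≡ 0 (mod 30), yet 0 ≡ 0 (mod 30), not 19.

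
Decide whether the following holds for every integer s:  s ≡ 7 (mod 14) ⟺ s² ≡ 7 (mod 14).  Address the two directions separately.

Both directions hold.

Converse. Suppose s² ≡ 7 (mod 14). The only residue r in {0, …, 13} with r² ≡ 7 (mod 14) is r = 7, so s ≡ 7 (mod 14).

Forward direction. Suppose s ≡ 7 (mod 14). Write s = 14j + 7. Then (14j + 7)² = 196j² + 196j + 49 = 14(14j² + 14j + 3) + 7, so s² ≡ 7 (mod 14).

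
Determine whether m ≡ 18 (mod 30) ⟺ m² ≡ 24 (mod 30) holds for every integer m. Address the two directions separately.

Forward direction. Suppose m ≡ 18 (mod 30). Write m = 30j + 18. Then (30j + 18)² = 900j² + 1080j + 324 = 30(30j² + 36j + 10) + 24, so m² ≡ 24 (mod 30).

Converse. This fails: take m = 12. Then 12² = 144 ≡ 24 (mod 30), yet 12 ≡ 12 (mod 30), not 18.

Only the forward direction holds.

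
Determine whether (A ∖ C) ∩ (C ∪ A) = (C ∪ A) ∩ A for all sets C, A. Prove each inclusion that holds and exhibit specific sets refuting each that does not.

(⊇) This inclusion fails. Take C = {1}, A = {1}; then 1 ∈ (C ∪ A) ∩ A but 1 ∉ (A ∖ C) ∩ (C ∪ A).

(⊆) Let x ∈ (A ∖ C) ∩ (C ∪ A). Then x ∈ A and x ∉ C, from which x ∈ (C ∪ A) ∩ A.

(⊆) holds; (⊇) fails.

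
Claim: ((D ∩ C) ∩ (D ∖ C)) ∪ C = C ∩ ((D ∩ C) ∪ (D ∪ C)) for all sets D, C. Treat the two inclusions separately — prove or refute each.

Both inclusions hold.

(⊆) Let x ∈ ((D ∩ C) ∩ (D ∖ C)) ∪ C. Then either x ∈ C and x ∉ D; or x ∈ D ∩ C. In each case x ∈ C ∩ ((D ∩ C) ∪ (D ∪ C)), so ((D ∩ C) ∩ (D ∖ C)) ∪ C ⊆ C ∩ ((D ∩ C) ∪ (D ∪ C)).

(⊇) Let x ∈ C ∩ ((D ∩ C) ∪ (D ∪ C)). Then either x ∈ C and x ∉ D; or x ∈ D ∩ C. In each case x ∈ ((D ∩ C) ∩ (D ∖ C)) ∪ C, so C ∩ ((D ∩ C) ∪ (D ∪ C)) ⊆ ((D ∩ C) ∩ (D ∖ C)) ∪ C.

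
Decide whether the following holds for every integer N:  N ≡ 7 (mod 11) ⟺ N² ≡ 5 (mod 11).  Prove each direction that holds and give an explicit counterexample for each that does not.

Only the forward direction holds.

(⟸) This fails: take N = 4. Then 4² = 16 ≡ 5 (mod 11), yet 4 ≡ 4 (mod 11), not 7.

(⟹) Suppose N ≡ 7 (mod 11). Write N = 11j + 7. Then (11j + 7)² = 121j² + 154j + 49 = 11(11j² + 14j + 4) + 5, so N² ≡ 5 (mod 11).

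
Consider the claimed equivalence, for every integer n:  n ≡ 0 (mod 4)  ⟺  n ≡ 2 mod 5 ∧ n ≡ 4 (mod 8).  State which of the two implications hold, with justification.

Forward direction. This fails: n = 0 gives 0 ≡ 0 (mod 4) but 0 ≡ 0 (mod 5), so the conjunction on the right does not hold.

Converse. If n ≡ 2 (mod 5) and n ≡ 4 (mod 8), then by the Chinese remainder theorem n ≡ 12 (mod 40). Since 12 ≡ 0 (mod 4) and 4 ∣ 40, we get n ≡ 0 (mod 4).

Not equivalent: only (⇐) holds.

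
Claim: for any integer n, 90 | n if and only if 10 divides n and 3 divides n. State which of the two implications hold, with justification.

Only the forward direction holds.

(⟹) If 90 ∣ n, write n = 90q. Since 90 = 9·10, n = 10·(9q), so 10 ∣ n; and since 90 = 30·3, n = 3·(30q), so 3 ∣ n.

(⟸) This fails: take n = 30. Both 10 ∣ 30 and 3 ∣ 30, yet 30 is not a multiple of 90 (since 30 = 0·90 + 30), so 90 ∤ 30.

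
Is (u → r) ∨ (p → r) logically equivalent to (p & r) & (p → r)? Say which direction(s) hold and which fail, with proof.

The forward direction fails; the converse holds.

[⇒] This fails. Under u = F, r = F, p = F, the left side is true but the right side is false.

[⇐] Assume the antecedent. If u is true, the antecedent forces (u = T, r = T, p = T), and (u → r) ∨ (p → r) holds there. If u is false, (u → r) ∨ (p → r) reduces to true regardless of the other variables. Either way (u → r) ∨ (p → r) holds.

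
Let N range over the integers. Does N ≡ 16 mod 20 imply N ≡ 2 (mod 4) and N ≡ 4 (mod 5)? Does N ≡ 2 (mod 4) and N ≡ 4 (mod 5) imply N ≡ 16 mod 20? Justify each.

Neither implication holds.

(⟹) This fails: N = 16 gives 16 ≡ 16 (mod 20) but 16 ≡ 0 (mod 4), so the conjunction on the right does not hold.

(⟸) This fails: N = 14 satisfies both congruences on the right (14 ≡ 2 mod 4 and 14 ≡ 4 mod 5) yet 14 ≡ 14 (mod 20), not 16.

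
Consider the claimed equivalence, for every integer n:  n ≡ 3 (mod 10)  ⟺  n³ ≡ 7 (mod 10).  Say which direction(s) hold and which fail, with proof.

Both directions hold.

Forward direction. Suppose n ≡ 3 (mod 10). Write n = 10j + 3. Then (10j + 3)³ = 1000j³ + 900j² + 270j + 27 = 10(100j³ + 90j² + 27j + 2) + 7, so n³ ≡ 7 (mod 10).

Converse. Suppose n³ ≡ 7 (mod 10). The only residue r in {0, …, 9} with r³ ≡ 7 (mod 10) is r = 3, so n ≡ 3 (mod 10).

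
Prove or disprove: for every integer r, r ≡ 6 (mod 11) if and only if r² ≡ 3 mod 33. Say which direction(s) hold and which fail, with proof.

Neither direction holds.

Forward direction. This fails: take r = 17. Then 17 ≡ 6 (mod 11), but 17² = 289 ≡ 25 (mod 33), not 3.

Converse. This fails: take r = 27. Then 27² = 729 ≡ 3 (mod 33), yet 27 ≡ 5 (mod 11), not 6.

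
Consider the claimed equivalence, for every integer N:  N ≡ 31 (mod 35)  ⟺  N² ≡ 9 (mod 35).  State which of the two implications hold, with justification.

Forward direction. This fails: take N = 31. Then 31 ≡ 31 (mod 35), but 31² = 961 ≡ 16 (mod 35), not 9.

Converse. This fails: take N = 3. Then 3² = 9 ≡ 9 (mod 35), yet 3 ≡ 3 (mod 35), not 31.

Neither implication holds.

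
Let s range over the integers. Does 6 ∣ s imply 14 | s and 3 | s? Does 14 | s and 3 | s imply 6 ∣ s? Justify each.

(⇒) This fails: take s = 6. Certainly 6 ∣ 6, but 14 ∤ 6.

(⇐) Suppose 14 ∣ s and 3 ∣ s. Any common multiple of 14 and 3 is a multiple of their lcm; here gcd(14, 3) = 1, so lcm(14, 3) = 14·3 = 42, so 42 ∣ s. Since 6 ∣ 42, it follows that 6 ∣ s.

Only the reverse direction holds.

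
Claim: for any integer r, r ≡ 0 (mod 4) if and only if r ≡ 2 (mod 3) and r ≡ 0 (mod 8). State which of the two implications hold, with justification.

(⇒) This fails: r = 0 gives 0 ≡ 0 (mod 4) but 0 ≡ 0 (mod 3), so the conjunction on the right does not hold.

(⇐) Conversely, if r ≡ 2 (mod 3) and r ≡ 0 (mod 8), then by the Chinese remainder theorem r ≡ 8 (mod 24). Since 8 ≡ 0 (mod 4) and 4 ∣ 24, we get r ≡ 0 (mod 4).

Only the reverse direction holds.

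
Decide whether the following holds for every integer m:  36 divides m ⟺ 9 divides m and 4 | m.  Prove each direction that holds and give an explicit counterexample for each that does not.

[⇒] If 36 ∣ m, write m = 36q. Since 36 = 4·9, m = 9·(4q), so 9 ∣ m; and since 36 = 9·4, m = 4·(9q), so 4 ∣ m.

[⇐] Suppose 9 ∣ m and 4 ∣ m. Any common multiple of 9 and 4 is a multiple of their lcm; here gcd(9, 4) = 1, so lcm(9, 4) = 9·4 = 36, so 36 ∣ m.

Both implications hold.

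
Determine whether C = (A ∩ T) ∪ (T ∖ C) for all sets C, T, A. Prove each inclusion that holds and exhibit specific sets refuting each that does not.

(⊆) fails and (⊇) fails.

(⊆) This inclusion fails. Take C = {1}, T = ∅, A = ∅; then 1 ∈ C but 1 ∉ (A ∩ T) ∪ (T ∖ C).

(⊇) This inclusion fails. Take C = ∅, T = {1}, A = ∅; then 1 ∈ (A ∩ T) ∪ (T ∖ C) but 1 ∉ C.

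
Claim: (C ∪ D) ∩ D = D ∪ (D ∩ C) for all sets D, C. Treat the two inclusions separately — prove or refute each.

(⟹) Let x ∈ (C ∪ D) ∩ D. Then either x ∈ D and x ∉ C; or x ∈ D ∩ C. In each case x ∈ D ∪ (D ∩ C), so (C ∪ D) ∩ D ⊆ D ∪ (D ∩ C).

(⟸) Let x ∈ D ∪ (D ∩ C). Then either x ∈ D and x ∉ C; or x ∈ D ∩ C. In each case x ∈ (C ∪ D) ∩ D, so D ∪ (D ∩ C) ⊆ (C ∪ D) ∩ D.

Both inclusions hold.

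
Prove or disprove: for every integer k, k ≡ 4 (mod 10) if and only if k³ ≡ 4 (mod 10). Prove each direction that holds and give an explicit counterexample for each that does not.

(⟹) Suppose k ≡ 4 (mod 10). Write k = 10j + 4. Then (10j + 4)³ = 1000j³ + 1200j² + 480j + 64 = 10(100j³ + 120j² + 48j + 6) + 4, so k³ ≡ 4 (mod 10).

(⟸) For the converse, argue contrapositively. If k ≢ 4 (mod 10), then k is congruent to one of 0, 1, 2, 3, 5, 6, 7, 8, 9 modulo 10, and these give k³ ≡ 0, 1, 8, 7, 5, 6, 3, 2, 9 respectively — never 4.

Both directions hold.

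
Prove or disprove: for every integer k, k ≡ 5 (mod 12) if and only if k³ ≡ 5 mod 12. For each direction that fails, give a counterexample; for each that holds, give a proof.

Both directions hold.

Forward direction. Suppose k ≡ 5 (mod 12). Write k = 12j + 5. Then (12j + 5)³ = 1728j³ + 2160j² + 900j + 125 = 12(144j³ + 180j² + 75j + 10) + 5, so k³ ≡ 5 (mod 12).

Converse. For the converse, argue contrapositively. If k ≢ 5 (mod 12), then k is congruent to one of 0, 1, 2, 3, 4, 6, 7, 8, 9, 10, 11 modulo 12, and these give k³ ≡ 0, 1, 8, 3, 4, 0, 7, 8, 9, 4, 11 respectively — never 5.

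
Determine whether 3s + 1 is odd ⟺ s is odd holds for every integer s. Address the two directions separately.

Both directions fail.

(→) This fails: s = 0 gives 3s + 1 = 1, which is odd, but 0 is even, not odd.

(←) This also fails: s = 7 is odd, but 3s + 1 = 22 is even, not odd.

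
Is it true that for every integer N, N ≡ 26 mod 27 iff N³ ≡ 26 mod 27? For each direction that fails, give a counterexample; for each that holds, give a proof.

Not equivalent: only (⇒) holds.

Converse. This fails: take N = 8. Then 8³ = 512 ≡ 26 (mod 27), yet 8 ≡ 8 (mod 27), not 26.

Forward direction. Suppose N ≡ 26 mod 27. Write N = 27j + 26. Then (27j + 26)³ = 19683j³ + 56862j² + 54756j + 17576 = 27(729j³ + 2106j² + 2028j + 650) + 26, so N³ ≡ 26 (mod 27).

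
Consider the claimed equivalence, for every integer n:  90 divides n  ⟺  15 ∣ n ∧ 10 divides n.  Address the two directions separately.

The forward direction holds; the converse fails.

(⇒) If 90 ∣ n, write n = 90q. Since 90 = 6·15, n = 15·(6q), so 15 ∣ n; and since 90 = 9·10, n = 10·(9q), so 10 ∣ n.

(⇐) This fails: take n = 30. Both 15 ∣ 30 and 10 ∣ 30, yet 30 is not a multiple of 90 (since 30 = 0·90 + 30), so 90 ∤ 30.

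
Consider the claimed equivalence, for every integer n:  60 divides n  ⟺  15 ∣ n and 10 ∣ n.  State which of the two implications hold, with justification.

The forward direction holds; the converse fails.

[⇒] If 60 ∣ n, write n = 60q. Since 60 = 4·15, n = 15·(4q), so 15 ∣ n; and since 60 = 6·10, n = 10·(6q), so 10 ∣ n.

[⇐] This fails: take n = 30. Both 15 ∣ 30 and 10 ∣ 30, yet 30 is not a multiple of 60 (since 30 = 0·60 + 30), so 60 ∤ 30.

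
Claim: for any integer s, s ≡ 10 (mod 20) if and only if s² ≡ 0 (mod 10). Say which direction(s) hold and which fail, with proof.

Not equivalent: only (⇒) holds.

(⟹) Suppose s ≡ 10 (mod 20). Then s² ≡ 10² = 100 (mod 20), and since 10 ∣ 20, also s² ≡ 0 (mod 10).

(⟸) This fails: take s = 0. Then 0² = 0 ≡ 0 (mod 10), yet 0 ≡ 0 (mod 20), not 10.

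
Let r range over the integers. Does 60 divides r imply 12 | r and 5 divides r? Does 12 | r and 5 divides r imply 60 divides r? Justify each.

Both directions hold; the statement is true.

(⟸) Suppose 12 ∣ r and 5 ∣ r. Any common multiple of 12 and 5 is a multiple of their lcm; here gcd(12, 5) = 1, so lcm(12, 5) = 12·5 = 60, so 60 ∣ r.

(⟹) If 60 ∣ r, write r = 60q. Since 60 = 5·12, r = 12·(5q), so 12 ∣ r; and since 60 = 12·5, r = 5·(12q), so 5 ∣ r.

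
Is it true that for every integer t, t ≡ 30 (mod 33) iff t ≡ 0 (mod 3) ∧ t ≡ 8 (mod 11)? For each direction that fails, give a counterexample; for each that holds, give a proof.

(→) Suppose t ≡ 30 (mod 33); write t = 33j + 30. Since 3 ∣ 33, reducing mod 3 gives t ≡ 30 ≡ 0 (mod 3); since 11 ∣ 33, reducing mod 11 gives t ≡ 30 ≡ 8 (mod 11).

(←) Conversely, if t ≡ 0 (mod 3) and t ≡ 8 (mod 11), then by the Chinese remainder theorem t ≡ 30 (mod 33). This is exactly t ≡ 30 (mod 33).

Both implications hold.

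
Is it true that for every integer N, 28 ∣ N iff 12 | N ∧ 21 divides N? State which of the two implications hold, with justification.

Converse. Suppose 12 ∣ N and 21 ∣ N. Any common multiple of 12 and 21 is a multiple of their lcm; here lcm(12, 21) = 12·21/gcd(12, 21) = 252/3 = 84, so 84 ∣ N. Since 28 ∣ 84, it follows that 28 ∣ N.

Forward direction. This fails: take N = 28. Certainly 28 ∣ 28, but 12 ∤ 28.

Only the converse holds.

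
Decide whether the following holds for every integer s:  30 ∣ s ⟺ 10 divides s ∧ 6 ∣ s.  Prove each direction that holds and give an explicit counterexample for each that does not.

Both directions hold; the statement is true.

(⟹) If 30 ∣ s, write s = 30q. Since 30 = 3·10, s = 10·(3q), so 10 ∣ s; and since 30 = 5·6, s = 6·(5q), so 6 ∣ s.

(⟸) Suppose 10 ∣ s and 6 ∣ s. Any common multiple of 10 and 6 is a multiple of their lcm; here lcm(10, 6) = 10·6/gcd(10, 6) = 60/2 = 30, so 30 ∣ s.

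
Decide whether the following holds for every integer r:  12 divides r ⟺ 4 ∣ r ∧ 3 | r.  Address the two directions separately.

(←) Suppose 4 ∣ r and 3 ∣ r. Any common multiple of 4 and 3 is a multiple of their lcm; here gcd(4, 3) = 1, so lcm(4, 3) = 4·3 = 12, so 12 ∣ r.

(→) If 12 ∣ r, write r = 12q. Since 12 = 3·4, r = 4·(3q), so 4 ∣ r; and since 12 = 4·3, r = 3·(4q), so 3 ∣ r.

The biconditional holds.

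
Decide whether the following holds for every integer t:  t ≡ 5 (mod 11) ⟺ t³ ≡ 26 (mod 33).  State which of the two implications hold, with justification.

(⇒) This fails: take t = 16. Then 16 ≡ 5 (mod 11), but 16³ = 4096 ≡ 4 (mod 33), not 26.

(⇐) Conversely, the residues r modulo 33 with r³ ≡ 26 (mod 33) are exactly {5}, and each is ≡ 5 (mod 11).

Only the reverse direction holds.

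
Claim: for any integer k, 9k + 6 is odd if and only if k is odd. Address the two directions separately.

(→) Suppose 9k + 6 is odd. Since 9 is odd, 9k and k have the same parity, so 9k + 6 ≡ k + 6 (mod 2). As 6 is even, 9k + 6 is odd exactly when k is odd. Thus k is odd.

(←) Conversely, suppose k is odd; write k = 2j + 1. Then 9k + 6 = 9·(2j + 1) + 6 = 2·9j + 15, which is odd.

The biconditional holds.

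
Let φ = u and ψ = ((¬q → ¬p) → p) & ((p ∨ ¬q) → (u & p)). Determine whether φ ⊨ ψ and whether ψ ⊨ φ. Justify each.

Only the reverse direction holds.

[⇒] This fails. Under u = T, q = F, p = F, the left side is true but the right side is false.

[⇐] Assume the antecedent. If u is true, u reduces to true regardless of the other variables. If u is false, the antecedent cannot hold. Either way u holds.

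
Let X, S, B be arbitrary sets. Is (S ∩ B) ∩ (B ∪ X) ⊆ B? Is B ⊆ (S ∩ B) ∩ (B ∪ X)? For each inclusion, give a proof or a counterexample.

Only the forward inclusion holds.

(⟹) Let x ∈ (S ∩ B) ∩ (B ∪ X). Then either x ∈ S ∩ B and x ∉ X; or x ∈ X ∩ S ∩ B. In each case x ∈ B, so (S ∩ B) ∩ (B ∪ X) ⊆ B.

(⟸) This inclusion fails. Take X = ∅, S = ∅, B = {1}; then 1 ∈ B but 1 ∉ (S ∩ B) ∩ (B ∪ X).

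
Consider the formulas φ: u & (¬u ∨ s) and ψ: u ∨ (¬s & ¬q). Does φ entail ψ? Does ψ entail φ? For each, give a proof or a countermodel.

Only the forward direction holds.

[⇐] This fails. Under u = F, q = F, s = F, the left side is false but the right side is true.

[⇒] Assume the antecedent. If u is true, u ∨ (¬s & ¬q) reduces to true regardless of the other variables. If u is false, the antecedent cannot hold. Either way u ∨ (¬s & ¬q) holds.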